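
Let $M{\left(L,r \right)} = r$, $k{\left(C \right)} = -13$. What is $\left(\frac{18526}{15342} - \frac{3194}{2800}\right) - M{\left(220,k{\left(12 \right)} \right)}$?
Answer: $\frac{140329813}{10739400} \approx 13.067$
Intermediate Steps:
$\left(\frac{18526}{15342} - \frac{3194}{2800}\right) - M{\left(220,k{\left(12 \right)} \right)} = \left(\frac{18526}{15342} - \frac{3194}{2800}\right) - -13 = \left(18526 \cdot \frac{1}{15342} - \frac{1597}{1400}\right) + 13 = \left(\frac{9263}{7671} - \frac{1597}{1400}\right) + 13 = \frac{717613}{10739400} + 13 = \frac{140329813}{10739400}$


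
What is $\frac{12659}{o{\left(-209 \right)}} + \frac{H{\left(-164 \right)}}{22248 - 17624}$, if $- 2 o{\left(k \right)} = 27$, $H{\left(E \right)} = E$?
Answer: $- \frac{29268715}{31212} \approx -937.74$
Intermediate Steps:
$o{\left(k \right)} = - \frac{27}{2}$ ($o{\left(k \right)} = \left(- \frac{1}{2}\right) 27 = - \frac{27}{2}$)
$\frac{12659}{o{\left(-209 \right)}} + \frac{H{\left(-164 \right)}}{22248 - 17624} = \frac{12659}{- \frac{27}{2}} - \frac{164}{22248 - 17624} = 12659 \left(- \frac{2}{27}\right) - \frac{164}{22248 - 17624} = - \frac{25318}{27} - \frac{164}{4624} = - \frac{25318}{27} - \frac{41}{1156} = - \frac{29268715}{31212}$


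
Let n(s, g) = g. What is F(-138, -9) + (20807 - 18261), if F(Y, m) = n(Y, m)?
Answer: 2537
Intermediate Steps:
F(Y, m) = m
F(-138, -9) + (20807 - 18261) = -9 + (20807 - 18261) = -9 + 2546 = 2537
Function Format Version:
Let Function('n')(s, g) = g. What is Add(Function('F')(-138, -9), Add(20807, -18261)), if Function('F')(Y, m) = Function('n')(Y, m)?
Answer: 2537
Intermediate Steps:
Function('F')(Y, m) = m
Add(Function('F')(-138, -9), Add(20807, -18261)) = Add(-9, Add(20807, -18261)) = Add(-9, 2546) = 2537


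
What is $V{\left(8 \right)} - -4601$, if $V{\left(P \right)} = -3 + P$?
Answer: $4606$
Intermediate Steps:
$V{\left(8 \right)} - -4601 = \left(-3 + 8\right) - -4601 = 5 + 4601 = 4606$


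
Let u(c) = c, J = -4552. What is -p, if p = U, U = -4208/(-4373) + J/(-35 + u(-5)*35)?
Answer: -10394788/459165 ≈ -22.638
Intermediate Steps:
U = 10394788/459165 (U = -4208/(-4373) - 4552/(-35 - 5*35) = -4208*(-1/4373) - 4552/(-35 - 175) = 4208/4373 - 4552/(-210) = 4208/4373 - 4552*(-1/210) = 4208/4373 + 2276/105 = 10394788/459165 ≈ 22.638)
p = 10394788/459165 ≈ 22.638
-p = -1*10394788/459165 = -10394788/459165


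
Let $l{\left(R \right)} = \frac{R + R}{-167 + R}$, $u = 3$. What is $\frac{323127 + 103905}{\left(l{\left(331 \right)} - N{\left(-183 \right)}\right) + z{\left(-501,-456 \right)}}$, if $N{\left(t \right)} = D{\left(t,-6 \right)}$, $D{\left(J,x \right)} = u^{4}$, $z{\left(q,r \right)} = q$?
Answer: $- \frac{35016624}{47393} \approx -738.86$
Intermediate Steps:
$l{\left(R \right)} = \frac{2 R}{-167 + R}$
$D{\left(J,x \right)} = 81$ ($D{\left(J,x \right)} = 3^{4} = 81$)
$N{\left(t \right)} = 81$
$\frac{323127 + 103905}{\left(l{\left(331 \right)} - N{\left(-183 \right)}\right) + z{\left(-501,-456 \right)}} = \frac{323127 + 103905}{\left(2 \cdot 331 \frac{1}{-167 + 331} - 81\right) - 501} = \frac{427032}{\left(2 \cdot 331 \cdot \frac{1}{164} - 81\right) - 501} = \frac{427032}{\left(\frac{331}{82} - 81\right) - 501} = \frac{427032}{- \frac{6311}{82} - 501} = \frac{427032}{- \frac{47393}{82}} = 427032 \left(- \frac{82}{47393}\right) = - \frac{35016624}{47393}$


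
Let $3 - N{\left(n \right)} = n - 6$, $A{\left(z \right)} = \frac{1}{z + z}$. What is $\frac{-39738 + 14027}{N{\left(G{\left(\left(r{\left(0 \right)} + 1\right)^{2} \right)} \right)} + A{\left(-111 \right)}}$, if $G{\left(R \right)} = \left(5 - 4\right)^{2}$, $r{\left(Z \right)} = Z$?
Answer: $- \frac{5707842}{1775} \approx -3215.7$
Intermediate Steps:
$A{\left(z \right)} = \frac{1}{2 z}$
$G{\left(R \right)} = 1$ ($G{\left(R \right)} = 1^{2} = 1$)
$N{\left(n \right)} = 9 - n$ ($N{\left(n \right)} = 3 - \left(n - 6\right) = 3 - \left(-6 + n\right) = 9 - n$)
$\frac{-39738 + 14027}{N{\left(G{\left(\left(r{\left(0 \right)} + 1\right)^{2} \right)} \right)} + A{\left(-111 \right)}} = \frac{-39738 + 14027}{\left(9 - 1\right) + \frac{1}{2 \left(-111\right)}} = - \frac{25711}{\left(9 - 1\right) + \frac{1}{2} \left(- \frac{1}{111}\right)} = - \frac{25711}{8 - \frac{1}{222}} = - \frac{25711}{\frac{1775}{222}} = \left(-25711\right) \frac{222}{1775} = - \frac{5707842}{1775}$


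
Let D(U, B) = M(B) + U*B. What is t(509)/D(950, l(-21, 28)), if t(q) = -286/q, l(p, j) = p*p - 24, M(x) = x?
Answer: -286/201852603 ≈ -1.4169e-6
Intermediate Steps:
l(p, j) = -24 + p² (l(p, j) = p² - 24 = -24 + p²)
D(U, B) = B + B*U (D(U, B) = B + U*B = B + B*U)
t(509)/D(950, l(-21, 28)) = (-286/509)/(((-24 + (-21)²)*(1 + 950))) = (-286*1/509)/(((-24 + 441)*951)) = -286/(509*(417*951)) = -286/509/396567 = -286/509*1/396567 = -286/201852603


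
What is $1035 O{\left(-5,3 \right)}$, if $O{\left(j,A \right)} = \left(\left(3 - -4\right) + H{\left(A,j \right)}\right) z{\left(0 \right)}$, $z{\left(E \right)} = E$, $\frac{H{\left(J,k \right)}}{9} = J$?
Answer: $0$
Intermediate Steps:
$H{\left(J,k \right)} = 9 J$
$O{\left(j,A \right)} = 0$ ($O{\left(j,A \right)} = \left(\left(3 - -4\right) + 9 A\right) 0 = \left(\left(3 + 4\right) + 9 A\right) 0 = \left(7 + 9 A\right) 0 = 0$)
$1035 O{\left(-5,3 \right)} = 1035 \cdot 0 = 0$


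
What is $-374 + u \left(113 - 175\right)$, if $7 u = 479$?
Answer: $- \frac{32316}{7} \approx -4616.6$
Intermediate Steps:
$u = \frac{479}{7}$ ($u = \frac{1}{7} \cdot 479 = \frac{479}{7} \approx 68.429$)
$-374 + u \left(113 - 175\right) = -374 + \frac{479 \left(113 - 175\right)}{7} = -374 + \frac{479}{7} \left(-62\right) = -374 - \frac{29698}{7} = - \frac{32316}{7}$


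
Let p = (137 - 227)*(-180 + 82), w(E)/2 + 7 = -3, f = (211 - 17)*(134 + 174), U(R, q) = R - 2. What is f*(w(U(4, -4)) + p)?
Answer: 525817600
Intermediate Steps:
U(R, q) = -2 + R
f = 59752 (f = 194*308 = 59752)
w(E) = -20 (w(E) = -14 + 2*(-3) = -14 - 6 = -20)
p = 8820 (p = -90*(-98) = 8820)
f*(w(U(4, -4)) + p) = 59752*(-20 + 8820) = 59752*8800 = 525817600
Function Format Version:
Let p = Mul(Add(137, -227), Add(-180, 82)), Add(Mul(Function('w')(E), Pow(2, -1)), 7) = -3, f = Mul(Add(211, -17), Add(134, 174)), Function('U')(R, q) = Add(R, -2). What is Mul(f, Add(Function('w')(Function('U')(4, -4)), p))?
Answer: 525817600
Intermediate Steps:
Function('U')(R, q) = Add(-2, R)
f = 59752 (f = Mul(194, 308) = 59752)
Function('w')(E) = -20 (Function('w')(E) = Add(-14, Mul(2, -3)) = Add(-14, -6) = -20)
p = 8820 (p = Mul(-90, -98) = 8820)
Mul(f, Add(Function('w')(Function('U')(4, -4)), p)) = Mul(59752, Add(-20, 8820)) = Mul(59752, 8800) = 525817600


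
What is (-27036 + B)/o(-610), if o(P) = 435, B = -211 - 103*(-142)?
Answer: -4207/145 ≈ -29.014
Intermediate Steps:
B = 14415 (B = -211 + 14626 = 14415)
(-27036 + B)/o(-610) = (-27036 + 14415)/435 = -12621*1/435 = -4207/145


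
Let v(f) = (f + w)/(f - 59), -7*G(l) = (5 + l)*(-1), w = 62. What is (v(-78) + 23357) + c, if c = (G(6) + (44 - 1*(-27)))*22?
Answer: 23930587/959 ≈ 24954.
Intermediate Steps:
G(l) = 5/7 + l/7 (G(l) = -(5 + l)*(-1)/7 = -(-5 - l)/7 = 5/7 + l/7)
v(f) = (62 + f)/(-59 + f) (v(f) = (f + 62)/(f - 59) = (62 + f)/(-59 + f))
c = 11176/7 (c = ((5/7 + (⅐)*6) + (44 - 1*(-27)))*22 = ((5/7 + 6/7) + (44 + 27))*22 = (11/7 + 71)*22 = (508/7)*22 = 11176/7 ≈ 1596.6)
(v(-78) + 23357) + c = ((62 - 78)/(-59 - 78) + 23357) + 11176/7 = (-16/(-137) + 23357) + 11176/7 = (-1/137*(-16) + 23357) + 11176/7 = (16/137 + 23357) + 11176/7 = 3199925/137 + 11176/7 = 23930587/959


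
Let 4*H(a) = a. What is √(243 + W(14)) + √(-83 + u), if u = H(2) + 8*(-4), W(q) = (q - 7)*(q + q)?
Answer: √439 + I*√458/2 ≈ 20.952 + 10.7*I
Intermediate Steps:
W(q) = 2*q*(-7 + q) (W(q) = (-7 + q)*(2*q) = 2*q*(-7 + q))
H(a) = a/4
u = -63/2 (u = (¼)*2 + 8*(-4) = ½ - 32 = -63/2 ≈ -31.500)
√(243 + W(14)) + √(-83 + u) = √(243 + 2*14*(-7 + 14)) + √(-83 - 63/2) = √(243 + 2*14*7) + √(-229/2) = √(243 + 196) + I*√458/2 = √439 + I*√458/2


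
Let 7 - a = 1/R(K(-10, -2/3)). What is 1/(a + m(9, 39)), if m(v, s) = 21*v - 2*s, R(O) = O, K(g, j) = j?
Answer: 2/239 ≈ 0.0083682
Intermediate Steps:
m(v, s) = -2*s + 21*v
a = 17/2 (a = 7 - 1/((-2/3)) = 7 - 1/((-2*⅓)) = 7 - 1/(-⅔) = 7 - 1*(-3/2) = 7 + 3/2 = 17/2 ≈ 8.5000)
1/(a + m(9, 39)) = 1/(17/2 + (-2*39 + 21*9)) = 1/(17/2 + (-78 + 189)) = 1/(17/2 + 111) = 1/(239/2) = 2/239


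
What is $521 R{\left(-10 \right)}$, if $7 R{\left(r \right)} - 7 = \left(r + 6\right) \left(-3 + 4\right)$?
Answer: $\frac{1563}{7} \approx 223.29$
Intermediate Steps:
$R{\left(r \right)} = \frac{13}{7} + \frac{r}{7}$ ($R{\left(r \right)} = 1 + \frac{\left(r + 6\right) \left(-3 + 4\right)}{7} = 1 + \frac{\left(6 + r\right) 1}{7} = 1 + \frac{6 + r}{7} = 1 + \left(\frac{6}{7} + \frac{r}{7}\right) = \frac{13}{7} + \frac{r}{7}$)
$521 R{\left(-10 \right)} = 521 \left(\frac{13}{7} + \frac{1}{7} \left(-10\right)\right) = 521 \left(\frac{13}{7} - \frac{10}{7}\right) = 521 \cdot \frac{3}{7} = \frac{1563}{7}$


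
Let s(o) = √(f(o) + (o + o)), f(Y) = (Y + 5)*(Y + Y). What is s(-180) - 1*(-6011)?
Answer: 6011 + 12*√435 ≈ 6261.3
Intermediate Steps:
f(Y) = 2*Y*(5 + Y) (f(Y) = (5 + Y)*(2*Y) = 2*Y*(5 + Y))
s(o) = √(2*o + 2*o*(5 + o)) (s(o) = √(2*o*(5 + o) + (o + o)) = √(2*o*(5 + o) + 2*o) = √(2*o + 2*o*(5 + o)))
s(-180) - 1*(-6011) = √2*√(-180*(6 - 180)) - 1*(-6011) = √2*√(-180*(-174)) + 6011 = √2*√31320 + 6011 = √2*(6*√870) + 6011 = 12*√435 + 6011 = 6011 + 12*√435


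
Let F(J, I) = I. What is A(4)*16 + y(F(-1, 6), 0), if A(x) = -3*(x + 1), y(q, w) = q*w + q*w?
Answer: -240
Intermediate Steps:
y(q, w) = 2*q*w
A(x) = -3 - 3*x (A(x) = -3*(1 + x) = -3 - 3*x)
A(4)*16 + y(F(-1, 6), 0) = (-3 - 3*4)*16 + 2*6*0 = (-3 - 12)*16 + 0 = -15*16 + 0 = -240 + 0 = -240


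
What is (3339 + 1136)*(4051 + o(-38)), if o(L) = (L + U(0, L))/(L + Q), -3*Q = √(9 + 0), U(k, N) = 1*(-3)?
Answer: 707184250/39 ≈ 1.8133e+7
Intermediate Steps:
U(k, N) = -3
Q = -1 (Q = -√(9 + 0)/3 = -√9/3 = -⅓*3 = -1)
o(L) = (-3 + L)/(-1 + L) (o(L) = (L - 3)/(L - 1) = (-3 + L)/(-1 + L))
(3339 + 1136)*(4051 + o(-38)) = (3339 + 1136)*(4051 + (-3 - 38)/(-1 - 38)) = 4475*(4051 - 41/(-39)) = 4475*(4051 - 1/39*(-41)) = 4475*(4051 + 41/39) = 4475*(158030/39) = 707184250/39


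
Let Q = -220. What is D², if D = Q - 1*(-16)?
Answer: 41616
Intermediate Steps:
D = -204 (D = -220 - 1*(-16) = -220 + 16 = -204)
D² = (-204)² = 41616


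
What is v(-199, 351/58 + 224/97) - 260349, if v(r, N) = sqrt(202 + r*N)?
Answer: -260349 + I*sqrt(46269962434)/5626 ≈ -2.6035e+5 + 38.234*I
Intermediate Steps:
v(r, N) = sqrt(202 + N*r)
v(-199, 351/58 + 224/97) - 260349 = sqrt(202 + (351/58 + 224/97)*(-199)) - 260349 = sqrt(202 + (47039/5626)*(-199)) - 260349 = sqrt(202 - 9360761/5626) - 260349 = sqrt(-8224309/5626) - 260349 = I*sqrt(46269962434)/5626 - 260349 = -260349 + I*sqrt(46269962434)/5626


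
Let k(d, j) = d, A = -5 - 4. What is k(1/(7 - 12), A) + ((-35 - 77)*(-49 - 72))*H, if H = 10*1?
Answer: 677599/5 ≈ 1.3552e+5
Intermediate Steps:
H = 10
A = -9
k(1/(7 - 12), A) + ((-35 - 77)*(-49 - 72))*H = 1/(7 - 12) + ((-35 - 77)*(-49 - 72))*10 = 1/(-5) - 112*(-121)*10 = -1/5 + 13552*10 = -1/5 + 135520 = 677599/5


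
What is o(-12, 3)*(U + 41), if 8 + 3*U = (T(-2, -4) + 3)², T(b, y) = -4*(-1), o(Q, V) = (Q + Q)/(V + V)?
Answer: -656/3 ≈ -218.67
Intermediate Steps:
o(Q, V) = Q/V (o(Q, V) = (2*Q)/((2*V)) = (2*Q)*(1/(2*V)) = Q/V)
T(b, y) = 4
U = 41/3 (U = -8/3 + (4 + 3)²/3 = -8/3 + (⅓)*7² = -8/3 + (⅓)*49 = -8/3 + 49/3 = 41/3 ≈ 13.667)
o(-12, 3)*(U + 41) = (-12/3)*(41/3 + 41) = -12*⅓*(164/3) = -4*164/3 = -656/3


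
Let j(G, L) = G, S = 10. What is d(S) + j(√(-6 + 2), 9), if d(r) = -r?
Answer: -10 + 2*I ≈ -10.0 + 2.0*I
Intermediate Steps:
d(S) + j(√(-6 + 2), 9) = -1*10 + √(-6 + 2) = -10 + √(-4) = -10 + 2*I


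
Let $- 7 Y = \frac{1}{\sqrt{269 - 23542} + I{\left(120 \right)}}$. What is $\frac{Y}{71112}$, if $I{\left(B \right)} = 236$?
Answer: $\frac{i}{497784 \left(- 236 i + 37 \sqrt{17}\right)} \approx -6.0036 \cdot 10^{-9} + 3.8809 \cdot 10^{-9} i$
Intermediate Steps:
$Y = - \frac{1}{7 \left(236 + 37 i \sqrt{17}\right)}$ ($Y = - \frac{1}{7 \left(\sqrt{269 - 23542} + 236\right)} = - \frac{1}{7 \left(\sqrt{-23273} + 236\right)} = - \frac{1}{7 \left(37 i \sqrt{17} + 236\right)} = - \frac{1}{7 \left(236 + 37 i \sqrt{17}\right)} \approx -0.00042693 + 0.00027598 i$)
$\frac{Y}{71112} = \frac{\frac{1}{7} i \frac{1}{- 236 i + 37 \sqrt{17}}}{71112} = \frac{i}{7 \left(- 236 i + 37 \sqrt{17}\right)} \frac{1}{71112} = \frac{i}{497784 \left(- 236 i + 37 \sqrt{17}\right)}$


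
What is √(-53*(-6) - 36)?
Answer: √282 ≈ 16.793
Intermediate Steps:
√(-53*(-6) - 36) = √(318 - 36) = √282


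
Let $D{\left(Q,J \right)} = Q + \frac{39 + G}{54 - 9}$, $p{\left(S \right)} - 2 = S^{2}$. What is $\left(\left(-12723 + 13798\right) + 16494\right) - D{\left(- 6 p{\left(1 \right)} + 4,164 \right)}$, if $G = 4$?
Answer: $\frac{791192}{45} \approx 17582.0$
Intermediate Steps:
$p{\left(S \right)} = 2 + S^{2}$
$D{\left(Q,J \right)} = \frac{43}{45} + Q$ ($D{\left(Q,J \right)} = Q + \frac{39 + 4}{54 - 9} = Q + \frac{43}{45} = \frac{43}{45} + Q$)
$\left(\left(-12723 + 13798\right) + 16494\right) - D{\left(- 6 p{\left(1 \right)} + 4,164 \right)} = \left(\left(-12723 + 13798\right) + 16494\right) - \left(\frac{43}{45} + \left(- 6 \left(2 + 1^{2}\right) + 4\right)\right) = \left(1075 + 16494\right) - \left(\frac{43}{45} + \left(- 6 \left(2 + 1\right) + 4\right)\right) = 17569 - \left(\frac{43}{45} + \left(\left(-6\right) 3 + 4\right)\right) = 17569 - \left(\frac{43}{45} + \left(-18 + 4\right)\right) = 17569 - \left(\frac{43}{45} - 14\right) = 17569 - - \frac{587}{45} = 17569 + \frac{587}{45} = \frac{791192}{45}$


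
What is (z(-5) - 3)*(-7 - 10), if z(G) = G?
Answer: 136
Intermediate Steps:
(z(-5) - 3)*(-7 - 10) = (-5 - 3)*(-7 - 10) = -8*(-17) = 136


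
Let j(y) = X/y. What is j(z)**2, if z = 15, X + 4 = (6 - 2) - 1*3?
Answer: 1/25 ≈ 0.040000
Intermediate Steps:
X = -3 (X = -4 + ((6 - 2) - 1*3) = -4 + (4 - 3) = -4 + 1 = -3)
j(y) = -3/y
j(z)**2 = (-3/15)**2 = (-3*1/15)**2 = (-1/5)**2 = 1/25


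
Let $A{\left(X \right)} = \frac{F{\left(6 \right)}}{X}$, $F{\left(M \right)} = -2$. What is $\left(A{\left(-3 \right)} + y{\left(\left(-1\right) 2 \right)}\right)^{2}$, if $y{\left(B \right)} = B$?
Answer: $\frac{16}{9} \approx 1.7778$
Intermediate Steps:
$A{\left(X \right)} = - \frac{2}{X}$
$\left(A{\left(-3 \right)} + y{\left(\left(-1\right) 2 \right)}\right)^{2} = \left(- \frac{2}{-3} - 2\right)^{2} = \left(\left(-2\right) \left(- \frac{1}{3}\right) - 2\right)^{2} = \left(\frac{2}{3} - 2\right)^{2} = \left(- \frac{4}{3}\right)^{2} = \frac{16}{9}$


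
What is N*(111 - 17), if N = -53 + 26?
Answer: -2538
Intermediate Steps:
N = -27
N*(111 - 17) = -27*(111 - 17) = -27*94 = -2538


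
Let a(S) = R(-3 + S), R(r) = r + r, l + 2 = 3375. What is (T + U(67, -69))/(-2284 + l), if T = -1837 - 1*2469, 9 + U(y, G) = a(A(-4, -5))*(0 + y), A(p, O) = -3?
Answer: -5119/1089 ≈ -4.7006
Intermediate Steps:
l = 3373 (l = -2 + 3375 = 3373)
R(r) = 2*r
a(S) = -6 + 2*S (a(S) = 2*(-3 + S) = -6 + 2*S)
U(y, G) = -9 - 12*y (U(y, G) = -9 + (-6 + 2*(-3))*(0 + y) = -9 + (-6 - 6)*y = -9 - 12*y)
T = -4306 (T = -1837 - 2469 = -4306)
(T + U(67, -69))/(-2284 + l) = (-4306 + (-9 - 12*67))/(-2284 + 3373) = (-4306 + (-9 - 804))/1089 = (-4306 - 813)*(1/1089) = -5119*1/1089 = -5119/1089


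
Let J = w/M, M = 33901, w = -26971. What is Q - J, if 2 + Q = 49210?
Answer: 238318197/4843 ≈ 49209.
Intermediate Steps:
Q = 49208 (Q = -2 + 49210 = 49208)
J = -3853/4843 (J = -26971/33901 = -26971*1/33901 = -3853/4843 ≈ -0.79558)
Q - J = 49208 - 1*(-3853/4843) = 49208 + 3853/4843 = 238318197/4843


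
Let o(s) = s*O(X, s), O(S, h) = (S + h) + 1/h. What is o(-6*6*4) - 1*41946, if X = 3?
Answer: -21641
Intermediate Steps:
O(S, h) = S + h + 1/h
o(s) = s*(3 + s + 1/s)
o(-6*6*4) - 1*41946 = (1 + (-6*6*4)*(3 - 6*6*4)) - 1*41946 = (1 + (-36*4)*(3 - 36*4)) - 41946 = (1 - 144*(3 - 144)) - 41946 = (1 - 144*(-141)) - 41946 = (1 + 20304) - 41946 = 20305 - 41946 = -21641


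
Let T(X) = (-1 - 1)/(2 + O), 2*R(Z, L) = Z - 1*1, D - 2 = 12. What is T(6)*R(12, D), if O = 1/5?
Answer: -5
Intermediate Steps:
D = 14 (D = 2 + 12 = 14)
R(Z, L) = -½ + Z/2 (R(Z, L) = (Z - 1*1)/2 = (Z - 1)/2 = (-1 + Z)/2 = -½ + Z/2)
O = ⅕ ≈ 0.20000
T(X) = -10/11 (T(X) = (-1 - 1)/(2 + ⅕) = -2/11/5 = -2*5/11 = -10/11)
T(6)*R(12, D) = -10*(-½ + (½)*12)/11 = -10*(-½ + 6)/11 = -10/11*11/2 = -5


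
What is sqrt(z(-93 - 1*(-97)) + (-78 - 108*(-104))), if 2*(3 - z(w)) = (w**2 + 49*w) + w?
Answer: sqrt(11049) ≈ 105.11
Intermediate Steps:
z(w) = 3 - 25*w - w**2/2 (z(w) = 3 - ((w**2 + 49*w) + w)/2 = 3 - (w**2 + 50*w)/2 = 3 + (-25*w - w**2/2) = 3 - 25*w - w**2/2)
sqrt(z(-93 - 1*(-97)) + (-78 - 108*(-104))) = sqrt((3 - 25*(-93 - 1*(-97)) - (-93 - 1*(-97))**2/2) + (-78 - 108*(-104))) = sqrt((3 - 25*(-93 + 97) - (-93 + 97)**2/2) + (-78 + 11232)) = sqrt((3 - 25*4 - 1/2*4**2) + 11154) = sqrt((3 - 100 - 1/2*16) + 11154) = sqrt((3 - 100 - 8) + 11154) = sqrt(-105 + 11154) = sqrt(11049)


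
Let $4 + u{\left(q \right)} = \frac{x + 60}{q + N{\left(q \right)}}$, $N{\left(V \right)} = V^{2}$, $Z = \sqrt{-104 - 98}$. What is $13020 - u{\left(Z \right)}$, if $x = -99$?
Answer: $\frac{2643833}{203} - \frac{39 i \sqrt{202}}{41006} \approx 13024.0 - 0.013517 i$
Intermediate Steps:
$Z = i \sqrt{202}$ ($Z = \sqrt{-202} = i \sqrt{202} \approx 14.213 i$)
$u{\left(q \right)} = -4 - \frac{39}{q + q^{2}}$ ($u{\left(q \right)} = -4 + \frac{-99 + 60}{q + q^{2}} = -4 - \frac{39}{q + q^{2}}$)
$13020 - u{\left(Z \right)} = 13020 - \frac{-39 - 4 i \sqrt{202} - 4 \left(i \sqrt{202}\right)^{2}}{i \sqrt{202} \left(1 + i \sqrt{202}\right)} = 13020 - \frac{- \frac{i \sqrt{202}}{202} \left(-39 - 4 i \sqrt{202} - -808\right)}{1 + i \sqrt{202}} = 13020 - \frac{- \frac{i \sqrt{202}}{202} \left(-39 - 4 i \sqrt{202} + 808\right)}{1 + i \sqrt{202}} = 13020 - \frac{- \frac{i \sqrt{202}}{202} \left(769 - 4 i \sqrt{202}\right)}{1 + i \sqrt{202}} = 13020 - - \frac{i \sqrt{202} \left(769 - 4 i \sqrt{202}\right)}{202 \left(1 + i \sqrt{202}\right)} = 13020 + \frac{i \sqrt{202} \left(769 - 4 i \sqrt{202}\right)}{202 \left(1 + i \sqrt{202}\right)}$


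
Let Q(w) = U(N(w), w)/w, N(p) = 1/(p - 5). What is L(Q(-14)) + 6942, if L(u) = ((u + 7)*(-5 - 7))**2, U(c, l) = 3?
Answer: 665058/49 ≈ 13573.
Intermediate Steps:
N(p) = 1/(-5 + p)
Q(w) = 3/w
L(u) = (-84 - 12*u)**2 (L(u) = ((7 + u)*(-12))**2 = (-84 - 12*u)**2)
L(Q(-14)) + 6942 = 144*(7 + 3/(-14))**2 + 6942 = 144*(7 + 3*(-1/14))**2 + 6942 = 144*(7 - 3/14)**2 + 6942 = 144*(95/14)**2 + 6942 = 144*(9025/196) + 6942 = 324900/49 + 6942 = 665058/49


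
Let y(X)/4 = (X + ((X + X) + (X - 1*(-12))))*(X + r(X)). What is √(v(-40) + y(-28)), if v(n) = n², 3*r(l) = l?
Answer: 40*√93/3 ≈ 128.58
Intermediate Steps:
r(l) = l/3
y(X) = 16*X*(12 + 4*X)/3 (y(X) = 4*((X + ((X + X) + (X - 1*(-12))))*(X + X/3)) = 4*((X + (2*X + (X + 12)))*(4*X/3)) = 4*((X + (2*X + (12 + X)))*(4*X/3)) = 4*((X + (12 + 3*X))*(4*X/3)) = 4*((12 + 4*X)*(4*X/3)) = 4*(4*X*(12 + 4*X)/3) = 16*X*(12 + 4*X)/3)
√(v(-40) + y(-28)) = √((-40)² + (64/3)*(-28)*(3 - 28)) = √(1600 + (64/3)*(-28)*(-25)) = √(1600 + 44800/3) = √(49600/3) = 40*√93/3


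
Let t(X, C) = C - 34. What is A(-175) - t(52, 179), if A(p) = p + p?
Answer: -495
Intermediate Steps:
t(X, C) = -34 + C
A(p) = 2*p
A(-175) - t(52, 179) = 2*(-175) - (-34 + 179) = -350 - 1*145 = -350 - 145 = -495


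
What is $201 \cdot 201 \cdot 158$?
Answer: $6383358$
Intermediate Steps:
$201 \cdot 201 \cdot 158 = 40401 \cdot 158 = 6383358$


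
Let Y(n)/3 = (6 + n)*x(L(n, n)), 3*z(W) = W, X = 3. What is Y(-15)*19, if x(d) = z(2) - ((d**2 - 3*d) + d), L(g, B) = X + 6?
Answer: 31977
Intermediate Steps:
z(W) = W/3
L(g, B) = 9 (L(g, B) = 3 + 6 = 9)
x(d) = 2/3 - d**2 + 2*d (x(d) = (1/3)*2 - ((d**2 - 3*d) + d) = 2/3 - (d**2 - 2*d) = 2/3 + (-d**2 + 2*d) = 2/3 - d**2 + 2*d)
Y(n) = -1122 - 187*n (Y(n) = 3*((6 + n)*(2/3 - 1*9**2 + 2*9)) = 3*((6 + n)*(2/3 - 1*81 + 18)) = 3*((6 + n)*(2/3 - 81 + 18)) = 3*((6 + n)*(-187/3)) = 3*(-374 - 187*n/3) = -1122 - 187*n)
Y(-15)*19 = (-1122 - 187*(-15))*19 = (-1122 + 2805)*19 = 1683*19 = 31977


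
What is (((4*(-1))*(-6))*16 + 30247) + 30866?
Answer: 61497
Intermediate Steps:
(((4*(-1))*(-6))*16 + 30247) + 30866 = (-4*(-6)*16 + 30247) + 30866 = (24*16 + 30247) + 30866 = (384 + 30247) + 30866 = 30631 + 30866 = 61497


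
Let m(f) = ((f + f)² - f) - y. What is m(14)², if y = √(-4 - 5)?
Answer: 592891 - 4620*I ≈ 5.9289e+5 - 4620.0*I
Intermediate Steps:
y = 3*I (y = √(-9) = 3*I ≈ 3.0*I)
m(f) = -f - 3*I + 4*f² (m(f) = ((f + f)² - f) - 3*I = ((2*f)² - f) - 3*I = (4*f² - f) - 3*I = (-f + 4*f²) - 3*I = -f - 3*I + 4*f²)
m(14)² = (-1*14 - 3*I + 4*14²)² = (-14 - 3*I + 4*196)² = (-14 - 3*I + 784)² = (770 - 3*I)²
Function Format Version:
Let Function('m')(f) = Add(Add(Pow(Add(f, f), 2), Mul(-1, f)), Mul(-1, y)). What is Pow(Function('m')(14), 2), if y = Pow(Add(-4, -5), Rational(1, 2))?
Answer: Add(592891, Mul(-4620, I)) ≈ Add(5.9289e+5, Mul(-4620.0, I))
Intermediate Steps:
y = Mul(3, I) (y = Pow(-9, Rational(1, 2)) = Mul(3, I) ≈ Mul(3.0000, I))
Function('m')(f) = Add(Mul(-1, f), Mul(-3, I), Mul(4, Pow(f, 2))) (Function('m')(f) = Add(Add(Pow(Add(f, f), 2), Mul(-1, f)), Mul(-1, Mul(3, I))) = Add(Add(Pow(Mul(2, f), 2), Mul(-1, f)), Mul(-3, I)) = Add(Add(Mul(4, Pow(f, 2)), Mul(-1, f)), Mul(-3, I)) = Add(Add(Mul(-1, f), Mul(4, Pow(f, 2))), Mul(-3, I)) = Add(Mul(-1, f), Mul(-3, I), Mul(4, Pow(f, 2))))
Pow(Function('m')(14), 2) = Pow(Add(Mul(-1, 14), Mul(-3, I), Mul(4, Pow(14, 2))), 2) = Pow(Add(-14, Mul(-3, I), Mul(4, 196)), 2) = Pow(Add(-14, Mul(-3, I), 784), 2) = Pow(Add(770, Mul(-3, I)), 2)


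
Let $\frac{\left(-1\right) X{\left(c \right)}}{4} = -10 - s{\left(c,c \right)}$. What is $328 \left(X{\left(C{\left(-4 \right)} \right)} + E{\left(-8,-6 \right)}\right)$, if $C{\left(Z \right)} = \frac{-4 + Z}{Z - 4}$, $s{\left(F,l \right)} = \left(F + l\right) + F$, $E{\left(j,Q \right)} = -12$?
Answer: $13120$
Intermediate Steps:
$s{\left(F,l \right)} = l + 2 F$
$C{\left(Z \right)} = 1$ ($C{\left(Z \right)} = \frac{-4 + Z}{-4 + Z} = 1$)
$X{\left(c \right)} = 40 + 12 c$ ($X{\left(c \right)} = - 4 \left(-10 - \left(c + 2 c\right)\right) = - 4 \left(-10 - 3 c\right) = 40 + 12 c$)
$328 \left(X{\left(C{\left(-4 \right)} \right)} + E{\left(-8,-6 \right)}\right) = 328 \left(\left(40 + 12 \cdot 1\right) - 12\right) = 328 \left(\left(40 + 12\right) - 12\right) = 328 \left(52 - 12\right) = 328 \cdot 40 = 13120$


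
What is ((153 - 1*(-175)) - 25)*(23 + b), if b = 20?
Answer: 13029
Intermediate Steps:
((153 - 1*(-175)) - 25)*(23 + b) = ((153 - 1*(-175)) - 25)*(23 + 20) = ((153 + 175) - 25)*43 = (328 - 25)*43 = 303*43 = 13029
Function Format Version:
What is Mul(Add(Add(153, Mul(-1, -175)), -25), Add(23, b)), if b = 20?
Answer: 13029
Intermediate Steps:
Mul(Add(Add(153, Mul(-1, -175)), -25), Add(23, b)) = Mul(Add(Add(153, Mul(-1, -175)), -25), Add(23, 20)) = Mul(Add(Add(153, 175), -25), 43) = Mul(Add(328, -25), 43) = Mul(303, 43) = 13029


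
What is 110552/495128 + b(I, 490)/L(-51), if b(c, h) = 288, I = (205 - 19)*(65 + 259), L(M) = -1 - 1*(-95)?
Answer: 9561797/2908877 ≈ 3.2871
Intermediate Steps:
L(M) = 94 (L(M) = -1 + 95 = 94)
I = 60264 (I = 186*324 = 60264)
110552/495128 + b(I, 490)/L(-51) = 110552/495128 + 288/94 = 110552*(1/495128) + 288*(1/94) = 13819/61891 + 144/47 = 9561797/2908877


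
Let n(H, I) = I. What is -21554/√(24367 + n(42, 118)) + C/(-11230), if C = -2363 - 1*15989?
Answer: 9176/5615 - 21554*√24485/24485 ≈ -136.11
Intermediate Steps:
C = -18352 (C = -2363 - 15989 = -18352)
-21554/√(24367 + n(42, 118)) + C/(-11230) = -21554/√(24367 + 118) - 18352/(-11230) = -21554*√24485/24485 - 18352*(-1/11230) = -21554*√24485/24485 + 9176/5615 = 9176/5615 - 21554*√24485/24485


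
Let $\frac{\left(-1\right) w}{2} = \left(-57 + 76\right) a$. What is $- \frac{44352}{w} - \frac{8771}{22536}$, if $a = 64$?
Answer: $\frac{7642075}{428184} \approx 17.848$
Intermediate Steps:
$w = -2432$ ($w = - 2 \left(-57 + 76\right) 64 = - 2 \cdot 19 \cdot 64 = \left(-2\right) 1216 = -2432$)
$- \frac{44352}{w} - \frac{8771}{22536} = - \frac{44352}{-2432} - \frac{8771}{22536} = \left(-44352\right) \left(- \frac{1}{2432}\right) - \frac{8771}{22536} = \frac{693}{38} - \frac{8771}{22536} = \frac{7642075}{428184}$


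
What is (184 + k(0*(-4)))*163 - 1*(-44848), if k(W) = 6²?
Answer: 80708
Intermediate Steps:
k(W) = 36
(184 + k(0*(-4)))*163 - 1*(-44848) = (184 + 36)*163 - 1*(-44848) = 220*163 + 44848 = 35860 + 44848 = 80708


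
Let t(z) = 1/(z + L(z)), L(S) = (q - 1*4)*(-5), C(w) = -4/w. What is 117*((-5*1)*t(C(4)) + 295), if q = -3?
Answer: 1172925/34 ≈ 34498.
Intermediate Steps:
L(S) = 35 (L(S) = (-3 - 1*4)*(-5) = (-3 - 4)*(-5) = -7*(-5) = 35)
t(z) = 1/(35 + z) (t(z) = 1/(z + 35) = 1/(35 + z))
117*((-5*1)*t(C(4)) + 295) = 117*((-5*1)/(35 - 4/4) + 295) = 117*(-5/(35 - 4*¼) + 295) = 117*(-5/(35 - 1) + 295) = 117*(-5/34 + 295) = 117*(10025/34) = 1172925/34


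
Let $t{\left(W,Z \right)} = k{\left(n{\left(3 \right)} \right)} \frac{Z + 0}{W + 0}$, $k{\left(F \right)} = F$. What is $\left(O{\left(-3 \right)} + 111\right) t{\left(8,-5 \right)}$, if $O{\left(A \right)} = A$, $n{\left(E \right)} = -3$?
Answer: $\frac{405}{2} \approx 202.5$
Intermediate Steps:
$t{\left(W,Z \right)} = - \frac{3 Z}{W}$ ($t{\left(W,Z \right)} = - 3 \frac{Z + 0}{W + 0} = - 3 \frac{Z}{W} = - \frac{3 Z}{W}$)
$\left(O{\left(-3 \right)} + 111\right) t{\left(8,-5 \right)} = \left(-3 + 111\right) \left(\left(-3\right) \left(-5\right) \frac{1}{8}\right) = 108 \left(\left(-3\right) \left(-5\right) \frac{1}{8}\right) = 108 \cdot \frac{15}{8} = \frac{405}{2}$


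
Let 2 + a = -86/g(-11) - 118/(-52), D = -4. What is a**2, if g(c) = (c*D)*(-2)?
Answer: 508369/327184 ≈ 1.5538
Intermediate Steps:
g(c) = 8*c (g(c) = (c*(-4))*(-2) = -4*c*(-2) = 8*c)
a = 713/572 (a = -2 + (-86/(8*(-11)) - 118/(-52)) = -2 + (-86/(-88) - 118*(-1/52)) = -2 + (-86*(-1/88) + 59/26) = -2 + (43/44 + 59/26) = -2 + 1857/572 = 713/572 ≈ 1.2465)
a**2 = (713/572)**2 = 508369/327184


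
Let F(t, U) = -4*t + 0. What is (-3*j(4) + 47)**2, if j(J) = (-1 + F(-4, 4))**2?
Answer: 394384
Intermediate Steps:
F(t, U) = -4*t
j(J) = 225 (j(J) = (-1 - 4*(-4))**2 = (-1 + 16)**2 = 15**2 = 225)
(-3*j(4) + 47)**2 = (-3*225 + 47)**2 = (-675 + 47)**2 = (-628)**2 = 394384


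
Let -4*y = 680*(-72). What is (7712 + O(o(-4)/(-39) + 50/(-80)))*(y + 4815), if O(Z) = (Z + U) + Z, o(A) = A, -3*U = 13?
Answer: 6834694605/52 ≈ 1.3144e+8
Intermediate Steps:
U = -13/3 (U = -1/3*13 = -13/3 ≈ -4.3333)
O(Z) = -13/3 + 2*Z (O(Z) = (Z - 13/3) + Z = (-13/3 + Z) + Z = -13/3 + 2*Z)
y = 12240 (y = -170*(-72) = -1/4*(-48960) = 12240)
(7712 + O(o(-4)/(-39) + 50/(-80)))*(y + 4815) = (7712 + (-13/3 + 2*(-4/(-39) + 50/(-80))))*(12240 + 4815) = (7712 + (-13/3 + 2*(-4*(-1/39) + 50*(-1/80))))*17055 = (7712 + (-13/3 + 2*(4/39 - 5/8)))*17055 = (7712 + (-13/3 + 2*(-163/312)))*17055 = (7712 + (-13/3 - 163/156))*17055 = (7712 - 839/156)*17055 = (1202233/156)*17055 = 6834694605/52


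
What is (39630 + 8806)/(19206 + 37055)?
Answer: 48436/56261 ≈ 0.86092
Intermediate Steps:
(39630 + 8806)/(19206 + 37055) = 48436/56261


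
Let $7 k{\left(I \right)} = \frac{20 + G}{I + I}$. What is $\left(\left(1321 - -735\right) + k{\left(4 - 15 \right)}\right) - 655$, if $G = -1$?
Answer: $\frac{215735}{154} \approx 1400.9$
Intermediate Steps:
$k{\left(I \right)} = \frac{19}{14 I}$ ($k{\left(I \right)} = \frac{\left(20 - 1\right) \frac{1}{I + I}}{7} = \frac{19 \frac{1}{2 I}}{7} = \frac{\frac{19}{2} \frac{1}{I}}{7} = \frac{19}{14 I}$)
$\left(\left(1321 - -735\right) + k{\left(4 - 15 \right)}\right) - 655 = \left(\left(1321 - -735\right) + \frac{19}{14 \left(4 - 15\right)}\right) - 655 = \left(\left(1321 + 735\right) + \frac{19}{14 \left(-11\right)}\right) - 655 = \left(2056 + \frac{19}{14} \left(- \frac{1}{11}\right)\right) - 655 = \left(2056 - \frac{19}{154}\right) - 655 = \frac{316605}{154} - 655 = \frac{215735}{154}$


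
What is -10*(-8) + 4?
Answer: 84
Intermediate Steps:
-10*(-8) + 4 = 80 + 4 = 84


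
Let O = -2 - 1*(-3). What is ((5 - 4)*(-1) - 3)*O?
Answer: -4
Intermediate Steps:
O = 1 (O = -2 + 3 = 1)
((5 - 4)*(-1) - 3)*O = ((5 - 4)*(-1) - 3)*1 = (1*(-1) - 3)*1 = (-1 - 3)*1 = -4*1 = -4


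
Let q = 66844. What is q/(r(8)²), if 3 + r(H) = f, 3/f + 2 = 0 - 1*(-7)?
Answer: 417775/36 ≈ 11605.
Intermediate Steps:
f = ⅗ (f = 3/(-2 + (0 - 1*(-7))) = 3/(-2 + (0 + 7)) = 3/(-2 + 7) = 3/5 = 3*(⅕) = ⅗ ≈ 0.60000)
r(H) = -12/5 (r(H) = -3 + ⅗ = -12/5)
q/(r(8)²) = 66844/((-12/5)²) = 66844/(144/25) = 66844*(25/144) = 417775/36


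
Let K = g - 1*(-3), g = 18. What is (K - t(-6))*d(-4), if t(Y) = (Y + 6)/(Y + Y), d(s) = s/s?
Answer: 21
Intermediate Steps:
d(s) = 1
t(Y) = (6 + Y)/(2*Y) (t(Y) = (6 + Y)/((2*Y)) = (6 + Y)*(1/(2*Y)) = (6 + Y)/(2*Y))
K = 21 (K = 18 - 1*(-3) = 18 + 3 = 21)
(K - t(-6))*d(-4) = (21 - (6 - 6)/(2*(-6)))*1 = (21 - (-1)*0/(2*6))*1 = (21 - 1*0)*1 = (21 + 0)*1 = 21*1 = 21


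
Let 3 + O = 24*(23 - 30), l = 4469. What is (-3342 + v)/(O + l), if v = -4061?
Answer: -7403/4298 ≈ -1.7224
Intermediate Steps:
O = -171 (O = -3 + 24*(23 - 30) = -3 + 24*(-7) = -3 - 168 = -171)
(-3342 + v)/(O + l) = (-3342 - 4061)/(-171 + 4469) = -7403/4298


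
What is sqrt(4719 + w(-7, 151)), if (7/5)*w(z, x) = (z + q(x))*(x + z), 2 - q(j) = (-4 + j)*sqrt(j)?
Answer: sqrt(206031 - 740880*sqrt(151))/7 ≈ 426.14*I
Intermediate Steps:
q(j) = 2 - sqrt(j)*(-4 + j) (q(j) = 2 - (-4 + j)*sqrt(j) = 2 - sqrt(j)*(-4 + j))
w(z, x) = 5*(x + z)*(2 + z - x**(3/2) + 4*sqrt(x))/7 (w(z, x) = 5*((z + (2 - x**(3/2) + 4*sqrt(x)))*(x + z))/7 = 5*((2 + z - x**(3/2) + 4*sqrt(x))*(x + z))/7 = 5*((x + z)*(2 + z - x**(3/2) + 4*sqrt(x)))/7 = 5*(x + z)*(2 + z - x**(3/2) + 4*sqrt(x))/7)
sqrt(4719 + w(-7, 151)) = sqrt(4719 + ((5/7)*(-7)**2 + (5/7)*151*(-7) + (5/7)*151*(2 - 151**(3/2) + 4*sqrt(151)) + (5/7)*(-7)*(2 - 151**(3/2) + 4*sqrt(151)))) = sqrt(4719 + ((5/7)*49 - 755 + (5/7)*151*(2 - 151*sqrt(151) + 4*sqrt(151)) + (5/7)*(-7)*(2 - 151*sqrt(151) + 4*sqrt(151)))) = sqrt(4719 + (35 - 755 + (5/7)*151*(2 - 151*sqrt(151) + 4*sqrt(151)) + (5/7)*(-7)*(2 - 151*sqrt(151) + 4*sqrt(151)))) = sqrt(4719 + (35 - 755 + (5/7)*151*(2 - 147*sqrt(151)) + (5/7)*(-7)*(2 - 147*sqrt(151)))) = sqrt(4719 + (35 - 755 + (1510/7 - 15855*sqrt(151)) + (-10 + 735*sqrt(151)))) = sqrt(4719 + (-3600/7 - 15120*sqrt(151))) = sqrt(29433/7 - 15120*sqrt(151))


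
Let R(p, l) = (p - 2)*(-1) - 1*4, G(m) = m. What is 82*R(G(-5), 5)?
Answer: 246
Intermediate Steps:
R(p, l) = -2 - p (R(p, l) = (-2 + p)*(-1) - 4 = (2 - p) - 4 = -2 - p)
82*R(G(-5), 5) = 82*(-2 - 1*(-5)) = 82*(-2 + 5) = 82*3 = 246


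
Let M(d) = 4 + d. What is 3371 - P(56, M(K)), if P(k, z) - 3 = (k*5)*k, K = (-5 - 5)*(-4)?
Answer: -12312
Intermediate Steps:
K = 40 (K = -10*(-4) = 40)
P(k, z) = 3 + 5*k² (P(k, z) = 3 + (k*5)*k = 3 + (5*k)*k = 3 + 5*k²)
3371 - P(56, M(K)) = 3371 - (3 + 5*56²) = 3371 - (3 + 5*3136) = 3371 - (3 + 15680) = 3371 - 1*15683 = 3371 - 15683 = -12312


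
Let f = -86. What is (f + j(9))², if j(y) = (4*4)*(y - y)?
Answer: 7396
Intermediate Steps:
j(y) = 0 (j(y) = 16*0 = 0)
(f + j(9))² = (-86 + 0)² = (-86)² = 7396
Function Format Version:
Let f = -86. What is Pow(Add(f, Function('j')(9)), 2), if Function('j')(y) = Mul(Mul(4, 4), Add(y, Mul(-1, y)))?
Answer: 7396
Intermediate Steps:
Function('j')(y) = 0 (Function('j')(y) = Mul(16, 0) = 0)
Pow(Add(f, Function('j')(9)), 2) = Pow(Add(-86, 0), 2) = Pow(-86, 2) = 7396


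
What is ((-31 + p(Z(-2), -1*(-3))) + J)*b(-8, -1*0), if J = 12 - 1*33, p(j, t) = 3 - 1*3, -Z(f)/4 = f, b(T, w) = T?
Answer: 416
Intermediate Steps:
Z(f) = -4*f
p(j, t) = 0 (p(j, t) = 3 - 3 = 0)
J = -21 (J = 12 - 33 = -21)
((-31 + p(Z(-2), -1*(-3))) + J)*b(-8, -1*0) = ((-31 + 0) - 21)*(-8) = (-31 - 21)*(-8) = -52*(-8) = 416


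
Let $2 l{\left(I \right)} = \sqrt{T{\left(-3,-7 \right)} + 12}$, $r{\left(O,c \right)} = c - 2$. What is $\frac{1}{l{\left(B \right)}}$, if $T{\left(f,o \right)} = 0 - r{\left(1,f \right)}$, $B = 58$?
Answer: $\frac{2 \sqrt{17}}{17} \approx 0.48507$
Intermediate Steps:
$r{\left(O,c \right)} = -2 + c$
$T{\left(f,o \right)} = 2 - f$ ($T{\left(f,o \right)} = 0 - \left(-2 + f\right) = 2 - f$)
$l{\left(I \right)} = \frac{\sqrt{17}}{2}$ ($l{\left(I \right)} = \frac{\sqrt{\left(2 - -3\right) + 12}}{2} = \frac{\sqrt{\left(2 + 3\right) + 12}}{2} = \frac{\sqrt{5 + 12}}{2} = \frac{\sqrt{17}}{2}$)
$\frac{1}{l{\left(B \right)}} = \frac{1}{\frac{1}{2} \sqrt{17}} = \frac{2 \sqrt{17}}{17}$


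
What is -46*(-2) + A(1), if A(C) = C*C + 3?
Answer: 96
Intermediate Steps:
A(C) = 3 + C² (A(C) = C² + 3 = 3 + C²)
-46*(-2) + A(1) = -46*(-2) + (3 + 1²) = 92 + (3 + 1) = 92 + 4 = 96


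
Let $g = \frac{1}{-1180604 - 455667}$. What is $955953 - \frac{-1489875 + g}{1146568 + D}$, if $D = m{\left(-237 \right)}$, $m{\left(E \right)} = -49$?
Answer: $\frac{1793385360957539623}{1876015790649} \approx 9.5595 \cdot 10^{5}$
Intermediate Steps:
$D = -49$
$g = - \frac{1}{1636271}$ ($g = \frac{1}{-1636271} = - \frac{1}{1636271} \approx -6.1115 \cdot 10^{-7}$)
$955953 - \frac{-1489875 + g}{1146568 + D} = 955953 - \frac{-1489875 - \frac{1}{1636271}}{1146568 - 49} = 955953 - - \frac{2437839256126}{1636271 \cdot 1146519} = 955953 - \left(- \frac{2437839256126}{1636271}\right) \frac{1}{1146519} = 955953 - - \frac{2437839256126}{1876015790649} = 955953 + \frac{2437839256126}{1876015790649} = \frac{1793385360957539623}{1876015790649}$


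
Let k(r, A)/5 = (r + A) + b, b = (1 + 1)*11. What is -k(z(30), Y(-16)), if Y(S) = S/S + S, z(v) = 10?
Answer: -85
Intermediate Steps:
Y(S) = 1 + S
b = 22 (b = 2*11 = 22)
k(r, A) = 110 + 5*A + 5*r (k(r, A) = 5*((r + A) + 22) = 5*((A + r) + 22) = 5*(22 + A + r) = 110 + 5*A + 5*r)
-k(z(30), Y(-16)) = -(110 + 5*(1 - 16) + 5*10) = -(110 + 5*(-15) + 50) = -(110 - 75 + 50) = -1*85 = -85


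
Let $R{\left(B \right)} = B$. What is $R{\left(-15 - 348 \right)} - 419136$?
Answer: $-419499$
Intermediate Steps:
$R{\left(-15 - 348 \right)} - 419136 = \left(-15 - 348\right) - 419136 = -363 - 419136 = -419499$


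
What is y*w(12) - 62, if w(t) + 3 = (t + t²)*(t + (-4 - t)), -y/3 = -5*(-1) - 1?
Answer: 7462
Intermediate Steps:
y = -12 (y = -3*(-5*(-1) - 1) = -3*(5 - 1) = -3*4 = -12)
w(t) = -3 - 4*t - 4*t² (w(t) = -3 + (t + t²)*(t + (-4 - t)) = -3 + (t + t²)*(-4) = -3 + (-4*t - 4*t²) = -3 - 4*t - 4*t²)
y*w(12) - 62 = -12*(-3 - 4*12 - 4*12²) - 62 = -12*(-3 - 48 - 4*144) - 62 = -12*(-3 - 48 - 576) - 62 = -12*(-627) - 62 = 7524 - 62 = 7462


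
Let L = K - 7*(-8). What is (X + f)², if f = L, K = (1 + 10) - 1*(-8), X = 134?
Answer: 43681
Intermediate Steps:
K = 19 (K = 11 + 8 = 19)
L = 75 (L = 19 - 7*(-8) = 19 - 1*(-56) = 19 + 56 = 75)
f = 75
(X + f)² = (134 + 75)² = 209² = 43681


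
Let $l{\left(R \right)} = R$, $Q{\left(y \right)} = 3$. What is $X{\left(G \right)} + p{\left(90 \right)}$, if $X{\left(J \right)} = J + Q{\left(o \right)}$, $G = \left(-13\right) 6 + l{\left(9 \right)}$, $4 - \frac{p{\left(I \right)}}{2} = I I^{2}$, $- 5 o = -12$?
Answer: $-1458058$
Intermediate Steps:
$o = \frac{12}{5}$ ($o = \left(- \frac{1}{5}\right) \left(-12\right) = \frac{12}{5} \approx 2.4$)
$p{\left(I \right)} = 8 - 2 I^{3}$ ($p{\left(I \right)} = 8 - 2 I I^{2} = 8 - 2 I^{3}$)
$G = -69$ ($G = \left(-13\right) 6 + 9 = -78 + 9 = -69$)
$X{\left(J \right)} = 3 + J$ ($X{\left(J \right)} = J + 3 = 3 + J$)
$X{\left(G \right)} + p{\left(90 \right)} = \left(3 - 69\right) + \left(8 - 2 \cdot 90^{3}\right) = -66 + \left(8 - 1458000\right) = -66 - 1457992 = -1458058$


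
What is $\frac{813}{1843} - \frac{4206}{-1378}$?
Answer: $\frac{4435986}{1269827} \approx 3.4934$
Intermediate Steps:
$\frac{813}{1843} - \frac{4206}{-1378} = 813 \cdot \frac{1}{1843} - - \frac{2103}{689} = \frac{813}{1843} + \frac{2103}{689} = \frac{4435986}{1269827}$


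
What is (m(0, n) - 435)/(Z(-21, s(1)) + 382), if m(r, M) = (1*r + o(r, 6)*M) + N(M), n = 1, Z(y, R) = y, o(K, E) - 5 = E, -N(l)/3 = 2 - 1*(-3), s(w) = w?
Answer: -439/361 ≈ -1.2161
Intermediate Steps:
N(l) = -15 (N(l) = -3*(2 - 1*(-3)) = -3*(2 + 3) = -3*5 = -15)
o(K, E) = 5 + E
m(r, M) = -15 + r + 11*M (m(r, M) = (1*r + (5 + 6)*M) - 15 = (r + 11*M) - 15 = -15 + r + 11*M)
(m(0, n) - 435)/(Z(-21, s(1)) + 382) = ((-15 + 0 + 11*1) - 435)/(-21 + 382) = ((-15 + 0 + 11) - 435)/361 = (-4 - 435)*(1/361) = -439*1/361 = -439/361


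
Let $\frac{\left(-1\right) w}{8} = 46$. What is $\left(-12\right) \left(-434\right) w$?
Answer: $-1916544$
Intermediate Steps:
$w = -368$ ($w = \left(-8\right) 46 = -368$)
$\left(-12\right) \left(-434\right) w = \left(-12\right) \left(-434\right) \left(-368\right) = 5208 \left(-368\right) = -1916544$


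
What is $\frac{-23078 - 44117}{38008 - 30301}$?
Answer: $- \frac{67195}{7707} \approx -8.7187$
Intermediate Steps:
$\frac{-23078 - 44117}{38008 - 30301} = - \frac{67195}{38008 - 30301} = - \frac{67195}{7707}$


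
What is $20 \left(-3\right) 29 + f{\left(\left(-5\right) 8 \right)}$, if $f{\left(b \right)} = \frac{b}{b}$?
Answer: $-1739$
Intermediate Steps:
$f{\left(b \right)} = 1$
$20 \left(-3\right) 29 + f{\left(\left(-5\right) 8 \right)} = 20 \left(-3\right) 29 + 1 = \left(-60\right) 29 + 1 = -1740 + 1 = -1739$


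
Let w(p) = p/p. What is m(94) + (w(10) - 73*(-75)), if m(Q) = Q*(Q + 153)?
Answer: 28694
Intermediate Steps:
w(p) = 1
m(Q) = Q*(153 + Q)
m(94) + (w(10) - 73*(-75)) = 94*(153 + 94) + (1 - 73*(-75)) = 94*247 + (1 + 5475) = 23218 + 5476 = 28694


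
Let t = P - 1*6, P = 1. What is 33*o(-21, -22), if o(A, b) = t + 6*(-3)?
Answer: -759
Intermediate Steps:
t = -5 (t = 1 - 1*6 = 1 - 6 = -5)
o(A, b) = -23 (o(A, b) = -5 + 6*(-3) = -5 - 18 = -23)
33*o(-21, -22) = 33*(-23) = -759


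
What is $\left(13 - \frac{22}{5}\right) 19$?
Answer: $\frac{817}{5} \approx 163.4$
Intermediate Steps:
$\left(13 - \frac{22}{5}\right) 19 = \frac{43}{5} \cdot 19 = \frac{817}{5}$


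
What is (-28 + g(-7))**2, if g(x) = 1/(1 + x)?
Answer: 28561/36 ≈ 793.36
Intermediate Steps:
(-28 + g(-7))**2 = (-28 + 1/(1 - 7))**2 = (-28 + 1/(-6))**2 = (-28 - 1/6)**2 = (-169/6)**2 = 28561/36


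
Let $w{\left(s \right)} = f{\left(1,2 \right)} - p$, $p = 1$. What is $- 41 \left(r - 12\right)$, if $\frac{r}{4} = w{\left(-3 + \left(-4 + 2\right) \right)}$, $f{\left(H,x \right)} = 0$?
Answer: $656$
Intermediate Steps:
$w{\left(s \right)} = -1$ ($w{\left(s \right)} = 0 - 1 = -1$)
$r = -4$ ($r = 4 \left(-1\right) = -4$)
$- 41 \left(r - 12\right) = - 41 \left(-4 - 12\right) = \left(-41\right) \left(-16\right) = 656$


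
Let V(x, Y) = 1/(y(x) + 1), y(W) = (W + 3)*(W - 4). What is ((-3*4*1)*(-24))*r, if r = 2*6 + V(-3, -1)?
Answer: 3744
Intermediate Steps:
y(W) = (-4 + W)*(3 + W) (y(W) = (3 + W)*(-4 + W) = (-4 + W)*(3 + W))
V(x, Y) = 1/(-11 + x² - x) (V(x, Y) = 1/((-12 + x² - x) + 1) = 1/(-11 + x² - x))
r = 13 (r = 2*6 + 1/(-11 + (-3)² - 1*(-3)) = 12 + 1/(-11 + 9 + 3) = 12 + 1/1 = 12 + 1 = 13)
((-3*4*1)*(-24))*r = ((-3*4*1)*(-24))*13 = (-12*1*(-24))*13 = -12*(-24)*13 = 288*13 = 3744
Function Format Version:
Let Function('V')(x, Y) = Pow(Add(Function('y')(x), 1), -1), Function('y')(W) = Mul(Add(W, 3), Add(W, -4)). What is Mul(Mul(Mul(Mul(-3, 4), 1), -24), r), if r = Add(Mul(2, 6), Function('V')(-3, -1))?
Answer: 3744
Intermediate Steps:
Function('y')(W) = Mul(Add(-4, W), Add(3, W)) (Function('y')(W) = Mul(Add(3, W), Add(-4, W)) = Mul(Add(-4, W), Add(3, W)))
Function('V')(x, Y) = Pow(Add(-11, Pow(x, 2), Mul(-1, x)), -1) (Function('V')(x, Y) = Pow(Add(Add(-12, Pow(x, 2), Mul(-1, x)), 1), -1) = Pow(Add(-11, Pow(x, 2), Mul(-1, x)), -1))
r = 13 (r = Add(Mul(2, 6), Pow(Add(-11, Pow(-3, 2), Mul(-1, -3)), -1)) = Add(12, Pow(Add(-11, 9, 3), -1)) = Add(12, Pow(1, -1)) = Add(12, 1) = 13)
Mul(Mul(Mul(Mul(-3, 4), 1), -24), r) = Mul(Mul(Mul(Mul(-3, 4), 1), -24), 13) = Mul(Mul(Mul(-12, 1), -24), 13) = Mul(Mul(-12, -24), 13) = Mul(288, 13) = 3744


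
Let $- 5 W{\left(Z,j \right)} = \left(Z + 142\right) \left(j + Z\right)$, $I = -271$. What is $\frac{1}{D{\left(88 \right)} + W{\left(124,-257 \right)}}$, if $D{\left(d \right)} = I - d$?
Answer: $\frac{5}{33583} \approx 0.00014888$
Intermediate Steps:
$D{\left(d \right)} = -271 - d$
$W{\left(Z,j \right)} = - \frac{\left(142 + Z\right) \left(Z + j\right)}{5}$ ($W{\left(Z,j \right)} = - \frac{\left(Z + 142\right) \left(j + Z\right)}{5} = - \frac{\left(142 + Z\right) \left(Z + j\right)}{5}$)
$\frac{1}{D{\left(88 \right)} + W{\left(124,-257 \right)}} = \frac{1}{\left(-271 - 88\right) - \left(- \frac{18886}{5} - \frac{31868}{5} + \frac{15376}{5}\right)} = \frac{1}{\left(-271 - 88\right) + \left(- \frac{17608}{5} + \frac{36494}{5} - \frac{15376}{5} + \frac{31868}{5}\right)} = \frac{1}{-359 + \left(- \frac{17608}{5} + \frac{36494}{5} - \frac{15376}{5} + \frac{31868}{5}\right)} = \frac{1}{-359 + \frac{35378}{5}} = \frac{1}{\frac{33583}{5}} = \frac{5}{33583}$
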